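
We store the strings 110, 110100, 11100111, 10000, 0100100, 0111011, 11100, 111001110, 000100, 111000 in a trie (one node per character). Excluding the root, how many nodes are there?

Trie structure (* marks end of a word):
(root)
├─ 0
│  ├─ 0
│  │  └─ 0
│  │     └─ 1
│  │        └─ 0
│  │           └─ 0 *
│  └─ 1
│     ├─ 0
│     │  └─ 0
│     │     └─ 1
│     │        └─ 0
│     │           └─ 0 *
│     └─ 1
│        └─ 1
│           └─ 0
│              └─ 1
│                 └─ 1 *
└─ 1
   ├─ 0
   │  └─ 0
   │     └─ 0
   │        └─ 0 *
   └─ 1
      ├─ 0 *
      │  └─ 1
      │     └─ 0
      │        └─ 0 *
      └─ 1
         └─ 0
            └─ 0 *
               ├─ 0 *
               └─ 1
                  └─ 1
                     └─ 1 *
                        └─ 0 *
Counting every labelled node above: 35.

35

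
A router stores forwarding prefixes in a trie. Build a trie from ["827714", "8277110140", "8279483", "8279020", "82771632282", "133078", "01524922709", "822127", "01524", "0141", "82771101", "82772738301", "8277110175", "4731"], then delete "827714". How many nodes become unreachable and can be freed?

1

Walk "827714" from the leaf back toward the root, removing each node that no remaining word uses.
The suffix "4" (1 node) is used only by "827714"; the node for "82771" still has the child "1", so pruning stops there.
Nodes removed: 1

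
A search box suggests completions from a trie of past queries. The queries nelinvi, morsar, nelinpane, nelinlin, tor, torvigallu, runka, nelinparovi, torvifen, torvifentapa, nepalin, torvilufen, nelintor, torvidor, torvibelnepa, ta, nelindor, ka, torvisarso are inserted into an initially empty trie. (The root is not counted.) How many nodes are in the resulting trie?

80

For each word, the new-node count is its length minus the longest prefix already in the trie:
  "nelinvi" → 7 new (n, e, l, i, n, v, i)
  "morsar" → 6 new (m, o, r, s, a, r)
  "nelinpane" → prefix "nelin" already present; 4 new (p, a, n, e)
  "nelinlin" → prefix "nelin" already present; 3 new (l, i, n)
  "tor" → 3 new (t, o, r)
  "torvigallu" → prefix "tor" already present; 7 new (v, i, g, a, l, l, u)
  "runka" → 5 new (r, u, n, k, a)
  "nelinparovi" → prefix "nelinpa" already present; 4 new (r, o, v, i)
  "torvifen" → prefix "torvi" already present; 3 new (f, e, n)
  "torvifentapa" → prefix "torvifen" already present; 4 new (t, a, p, a)
  "nepalin" → prefix "ne" already present; 5 new (p, a, l, i, n)
  "torvilufen" → prefix "torvi" already present; 5 new (l, u, f, e, n)
  "nelintor" → prefix "nelin" already present; 3 new (t, o, r)
  "torvidor" → prefix "torvi" already present; 3 new (d, o, r)
  "torvibelnepa" → prefix "torvi" already present; 7 new (b, e, l, n, e, p, a)
  "ta" → prefix "t" already present; 1 new (a)
  "nelindor" → prefix "nelin" already present; 3 new (d, o, r)
  "ka" → 2 new (k, a)
  "torvisarso" → prefix "torvi" already present; 5 new (s, a, r, s, o)
Total nodes = 7 + 6 + 4 + 3 + 3 + 7 + 5 + 4 + 3 + 4 + 5 + 5 + 3 + 3 + 7 + 1 + 3 + 2 + 5 = 80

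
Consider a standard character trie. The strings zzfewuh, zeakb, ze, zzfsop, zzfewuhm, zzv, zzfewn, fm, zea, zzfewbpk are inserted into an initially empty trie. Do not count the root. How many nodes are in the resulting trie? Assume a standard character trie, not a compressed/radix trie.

Trace insertions, counting only characters that open a new branch:
  "zzfewuh" → 7 new (z, z, f, e, w, u, h)
  "zeakb" → prefix "z" already present; 4 new (e, a, k, b)
  "ze" → prefix "ze" already present; 0 new (none)
  "zzfsop" → prefix "zzf" already present; 3 new (s, o, p)
  "zzfewuhm" → prefix "zzfewuh" already present; 1 new (m)
  "zzv" → prefix "zz" already present; 1 new (v)
  "zzfewn" → prefix "zzfew" already present; 1 new (n)
  "fm" → 2 new (f, m)
  "zea" → prefix "zea" already present; 0 new (none)
  "zzfewbpk" → prefix "zzfew" already present; 3 new (b, p, k)
Total nodes = 7 + 4 + 0 + 3 + 1 + 1 + 1 + 2 + 0 + 3 = 22

22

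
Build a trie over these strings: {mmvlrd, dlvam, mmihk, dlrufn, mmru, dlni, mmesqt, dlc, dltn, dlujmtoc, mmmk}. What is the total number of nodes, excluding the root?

For each word, the new-node count is its length minus the longest prefix already in the trie:
  "mmvlrd" → 6 new (m, m, v, l, r, d)
  "dlvam" → 5 new (d, l, v, a, m)
  "mmihk" → prefix "mm" already present; 3 new (i, h, k)
  "dlrufn" → prefix "dl" already present; 4 new (r, u, f, n)
  "mmru" → prefix "mm" already present; 2 new (r, u)
  "dlni" → prefix "dl" already present; 2 new (n, i)
  "mmesqt" → prefix "mm" already present; 4 new (e, s, q, t)
  "dlc" → prefix "dl" already present; 1 new (c)
  "dltn" → prefix "dl" already present; 2 new (t, n)
  "dlujmtoc" → prefix "dl" already present; 6 new (u, j, m, t, o, c)
  "mmmk" → prefix "mm" already present; 2 new (m, k)
Total nodes = 6 + 5 + 3 + 4 + 2 + 2 + 4 + 1 + 2 + 6 + 2 = 37

37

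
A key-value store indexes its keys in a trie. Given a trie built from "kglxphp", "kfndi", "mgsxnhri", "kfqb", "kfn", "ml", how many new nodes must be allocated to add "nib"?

3

"nib" shares no prefix with any stored word, so all 3 characters open new nodes.
3 − 0 = 3 new nodes.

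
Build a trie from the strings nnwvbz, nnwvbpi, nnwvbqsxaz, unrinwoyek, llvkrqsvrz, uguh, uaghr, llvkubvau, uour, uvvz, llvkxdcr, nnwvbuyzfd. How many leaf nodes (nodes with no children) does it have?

12

Leaves are exactly the stored words that no other stored word extends.
Those words: "llvkrqsvrz", "llvkubvau", "llvkxdcr", "nnwvbpi", "nnwvbqsxaz", "nnwvbuyzfd", "nnwvbz", "uaghr", "uguh", "unrinwoyek", "uour", "uvvz"
Leaf count: 12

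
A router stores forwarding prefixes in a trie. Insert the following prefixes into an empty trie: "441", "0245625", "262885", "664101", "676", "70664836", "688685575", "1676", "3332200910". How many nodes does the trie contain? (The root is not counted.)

54

Count nodes per top-level branch (shared prefixes stored once):
  '0'-branch (0245625): 7 nodes
  '1'-branch (1676): 4 nodes
  '2'-branch (262885): 6 nodes
  '3'-branch (3332200910): 10 nodes
  '4'-branch (441): 3 nodes
  '6'-branch (664101, 676, 688685575): 16 nodes
  '7'-branch (70664836): 8 nodes
Sum: 54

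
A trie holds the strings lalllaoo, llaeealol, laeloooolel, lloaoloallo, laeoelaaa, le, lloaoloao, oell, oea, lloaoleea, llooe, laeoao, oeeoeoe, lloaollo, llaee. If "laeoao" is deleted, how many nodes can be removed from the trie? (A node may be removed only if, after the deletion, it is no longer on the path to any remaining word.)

After clearing the end-marker at "laeoao", prune upward until reaching a node still needed by another word.
The suffix "ao" (2 nodes) is used only by "laeoao"; the node for "laeo" still has the child "e", so pruning stops there.
Nodes removed: 2

2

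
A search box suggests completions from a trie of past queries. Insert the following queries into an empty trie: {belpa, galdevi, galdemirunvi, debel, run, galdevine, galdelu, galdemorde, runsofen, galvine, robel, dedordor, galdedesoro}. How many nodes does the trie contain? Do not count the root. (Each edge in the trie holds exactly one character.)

60

Count nodes per top-level branch (shared prefixes stored once):
  'b'-branch (belpa): 5 nodes
  'd'-branch (debel, dedordor): 11 nodes
  'g'-branch (galdedesoro, galdelu, galdemirunvi, galdemorde, galdevi, galdevine, galvine): 32 nodes
  'r'-branch (robel, run, runsofen): 12 nodes
Sum: 60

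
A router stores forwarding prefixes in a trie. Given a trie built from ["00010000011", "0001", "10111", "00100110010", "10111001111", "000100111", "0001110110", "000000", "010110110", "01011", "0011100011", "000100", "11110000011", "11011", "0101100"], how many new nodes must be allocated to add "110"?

0

Every character of "110" already lies on an existing path (it is a prefix of some stored word).
No new nodes are needed: 0.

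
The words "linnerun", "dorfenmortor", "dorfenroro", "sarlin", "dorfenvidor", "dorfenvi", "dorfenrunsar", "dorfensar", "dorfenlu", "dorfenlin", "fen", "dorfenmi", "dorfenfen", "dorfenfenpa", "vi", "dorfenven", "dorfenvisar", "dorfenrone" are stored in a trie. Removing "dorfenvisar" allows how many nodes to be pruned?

3

A node on "dorfenvisar"'s path can go only if nothing else ends at it or branches off below it.
The suffix "sar" (3 nodes) is used only by "dorfenvisar"; the node for "dorfenvi" still has the child "d", so pruning stops there.
Nodes removed: 3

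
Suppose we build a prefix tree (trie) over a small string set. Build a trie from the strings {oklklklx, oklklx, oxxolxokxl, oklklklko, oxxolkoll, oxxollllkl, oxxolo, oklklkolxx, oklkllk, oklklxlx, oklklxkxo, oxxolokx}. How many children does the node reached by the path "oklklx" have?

2

Follow the path "oklklx" to its node, then look at its outgoing edges.
Characters that immediately follow "oklklx" among the stored strings: {k, l}.
That node has 2 child edges.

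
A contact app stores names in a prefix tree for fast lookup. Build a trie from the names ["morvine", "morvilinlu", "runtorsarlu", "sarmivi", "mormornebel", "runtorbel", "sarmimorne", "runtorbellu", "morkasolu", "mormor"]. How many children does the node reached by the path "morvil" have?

1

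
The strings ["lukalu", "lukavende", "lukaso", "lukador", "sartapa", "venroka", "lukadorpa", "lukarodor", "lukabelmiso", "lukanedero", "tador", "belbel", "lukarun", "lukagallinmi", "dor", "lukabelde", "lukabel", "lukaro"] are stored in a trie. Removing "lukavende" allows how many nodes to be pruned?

Walk "lukavende" from the leaf back toward the root, removing each node that no remaining word uses.
The suffix "vende" (5 nodes) is used only by "lukavende"; the node for "luka" still has the child "l", so pruning stops there.
Nodes removed: 5

5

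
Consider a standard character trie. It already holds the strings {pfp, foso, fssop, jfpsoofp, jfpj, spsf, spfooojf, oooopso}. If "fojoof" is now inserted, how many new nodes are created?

4

The longest prefix of "fojoof" already in the trie is "fo" (length 2).
New nodes needed: |"fojoof"| − 2 = 6 − 2 = 4.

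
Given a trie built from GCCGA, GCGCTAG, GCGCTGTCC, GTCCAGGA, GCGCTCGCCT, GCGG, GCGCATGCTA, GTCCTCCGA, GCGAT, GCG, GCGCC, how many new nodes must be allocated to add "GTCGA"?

"GTC" is already a path in the trie; the remaining "GA" must be added.
So 5 − 3 = 2 new nodes.

2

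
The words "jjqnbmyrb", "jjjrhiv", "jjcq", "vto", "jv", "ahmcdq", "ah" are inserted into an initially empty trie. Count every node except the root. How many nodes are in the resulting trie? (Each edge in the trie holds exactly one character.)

26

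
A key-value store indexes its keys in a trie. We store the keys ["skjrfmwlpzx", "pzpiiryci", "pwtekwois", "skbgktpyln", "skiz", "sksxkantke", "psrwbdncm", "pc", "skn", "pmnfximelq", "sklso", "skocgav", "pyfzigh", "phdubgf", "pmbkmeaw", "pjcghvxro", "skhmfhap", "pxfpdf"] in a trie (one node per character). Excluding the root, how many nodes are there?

110

Insert word by word; a character creates a node only if that edge doesn't already exist:
  "skjrfmwlpzx" → 11 new (s, k, j, r, f, m, w, l, p, z, x)
  "pzpiiryci" → 9 new (p, z, p, i, i, r, y, c, i)
  "pwtekwois" → prefix "p" already present; 8 new (w, t, e, k, w, o, i, s)
  "skbgktpyln" → prefix "sk" already present; 8 new (b, g, k, t, p, y, l, n)
  "skiz" → prefix "sk" already present; 2 new (i, z)
  "sksxkantke" → prefix "sk" already present; 8 new (s, x, k, a, n, t, k, e)
  "psrwbdncm" → prefix "p" already present; 8 new (s, r, w, b, d, n, c, m)
  "pc" → prefix "p" already present; 1 new (c)
  "skn" → prefix "sk" already present; 1 new (n)
  "pmnfximelq" → prefix "p" already present; 9 new (m, n, f, x, i, m, e, l, q)
  "sklso" → prefix "sk" already present; 3 new (l, s, o)
  "skocgav" → prefix "sk" already present; 5 new (o, c, g, a, v)
  "pyfzigh" → prefix "p" already present; 6 new (y, f, z, i, g, h)
  "phdubgf" → prefix "p" already present; 6 new (h, d, u, b, g, f)
  "pmbkmeaw" → prefix "pm" already present; 6 new (b, k, m, e, a, w)
  "pjcghvxro" → prefix "p" already present; 8 new (j, c, g, h, v, x, r, o)
  "skhmfhap" → prefix "sk" already present; 6 new (h, m, f, h, a, p)
  "pxfpdf" → prefix "p" already present; 5 new (x, f, p, d, f)
Total nodes = 11 + 9 + 8 + 8 + 2 + 8 + 8 + 1 + 1 + 9 + 3 + 5 + 6 + 6 + 6 + 8 + 6 + 5 = 110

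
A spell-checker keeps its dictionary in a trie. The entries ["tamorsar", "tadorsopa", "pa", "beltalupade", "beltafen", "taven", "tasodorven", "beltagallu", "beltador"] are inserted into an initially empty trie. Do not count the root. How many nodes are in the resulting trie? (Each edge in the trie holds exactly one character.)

50

For each word, the new-node count is its length minus the longest prefix already in the trie:
  "tamorsar" → 8 new (t, a, m, o, r, s, a, r)
  "tadorsopa" → prefix "ta" already present; 7 new (d, o, r, s, o, p, a)
  "pa" → 2 new (p, a)
  "beltalupade" → 11 new (b, e, l, t, a, l, u, p, a, d, e)
  "beltafen" → prefix "belta" already present; 3 new (f, e, n)
  "taven" → prefix "ta" already present; 3 new (v, e, n)
  "tasodorven" → prefix "ta" already present; 8 new (s, o, d, o, r, v, e, n)
  "beltagallu" → prefix "belta" already present; 5 new (g, a, l, l, u)
  "beltador" → prefix "belta" already present; 3 new (d, o, r)
Total nodes = 8 + 7 + 2 + 11 + 3 + 3 + 8 + 5 + 3 = 50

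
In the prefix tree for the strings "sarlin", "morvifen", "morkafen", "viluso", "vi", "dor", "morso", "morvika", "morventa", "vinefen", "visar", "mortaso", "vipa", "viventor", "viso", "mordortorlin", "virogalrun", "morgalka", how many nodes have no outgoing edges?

17

Leaves are exactly the stored words that no other stored word extends.
Those words: "dor", "mordortorlin", "morgalka", "morkafen", "morso", "mortaso", "morventa", "morvifen", "morvika", "sarlin", "viluso", "vinefen", "vipa", "virogalrun", "visar", "viso", "viventor"
Leaf count: 17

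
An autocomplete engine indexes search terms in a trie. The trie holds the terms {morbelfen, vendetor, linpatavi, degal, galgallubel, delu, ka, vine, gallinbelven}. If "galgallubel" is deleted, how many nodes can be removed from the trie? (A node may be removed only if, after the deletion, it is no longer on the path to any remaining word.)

Walk "galgallubel" from the leaf back toward the root, removing each node that no remaining word uses.
The suffix "gallubel" (8 nodes) is used only by "galgallubel"; the node for "gal" still has the child "l", so pruning stops there.
Nodes removed: 8

8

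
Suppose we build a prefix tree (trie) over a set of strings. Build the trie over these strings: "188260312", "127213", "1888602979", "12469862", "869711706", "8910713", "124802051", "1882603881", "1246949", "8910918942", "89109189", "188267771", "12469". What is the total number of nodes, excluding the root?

For each word, the new-node count is its length minus the longest prefix already in the trie:
  "188260312" → 9 new (1, 8, 8, 2, 6, 0, 3, 1, 2)
  "127213" → prefix "1" already present; 5 new (2, 7, 2, 1, 3)
  "1888602979" → prefix "188" already present; 7 new (8, 6, 0, 2, 9, 7, 9)
  "12469862" → prefix "12" already present; 6 new (4, 6, 9, 8, 6, 2)
  "869711706" → 9 new (8, 6, 9, 7, 1, 1, 7, 0, 6)
  "8910713" → prefix "8" already present; 6 new (9, 1, 0, 7, 1, 3)
  "124802051" → prefix "124" already present; 6 new (8, 0, 2, 0, 5, 1)
  "1882603881" → prefix "1882603" already present; 3 new (8, 8, 1)
  "1246949" → prefix "12469" already present; 2 new (4, 9)
  "8910918942" → prefix "8910" already present; 6 new (9, 1, 8, 9, 4, 2)
  "89109189" → prefix "89109189" already present; 0 new (none)
  "188267771" → prefix "18826" already present; 4 new (7, 7, 7, 1)
  "12469" → prefix "12469" already present; 0 new (none)
Total nodes = 9 + 5 + 7 + 6 + 9 + 6 + 6 + 3 + 2 + 6 + 0 + 4 + 0 = 63

63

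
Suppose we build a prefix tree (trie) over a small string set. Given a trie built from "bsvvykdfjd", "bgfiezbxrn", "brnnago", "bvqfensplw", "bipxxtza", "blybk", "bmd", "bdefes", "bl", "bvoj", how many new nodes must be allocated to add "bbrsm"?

4

"b" is already a path in the trie; the remaining "brsm" must be added.
Each of the 4 remaining characters creates one node.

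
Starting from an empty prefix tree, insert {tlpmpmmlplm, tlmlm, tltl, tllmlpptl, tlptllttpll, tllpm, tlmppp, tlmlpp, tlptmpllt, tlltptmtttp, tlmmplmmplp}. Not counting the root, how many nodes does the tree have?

59

Count nodes per top-level branch (shared prefixes stored once):
  't'-branch (tllmlpptl, tllpm, tlltptmtttp, tlmlm, tlmlpp, tlmmplmmplp, tlmppp, tlpmpmmlplm, tlptllttpll, tlptmpllt, tltl): 59 nodes
Sum: 59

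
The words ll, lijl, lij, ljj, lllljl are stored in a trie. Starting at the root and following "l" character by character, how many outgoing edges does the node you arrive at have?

Walk "l" from the root, arriving at one node.
Characters that immediately follow "l" among the stored strings: {i, j, l}.
That node has 3 child edges.

3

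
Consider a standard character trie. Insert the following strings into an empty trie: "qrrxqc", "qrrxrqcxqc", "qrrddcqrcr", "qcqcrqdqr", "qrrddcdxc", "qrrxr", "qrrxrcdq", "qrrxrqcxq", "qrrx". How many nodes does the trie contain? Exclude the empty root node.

33

For each word, the new-node count is its length minus the longest prefix already in the trie:
  "qrrxqc" → 6 new (q, r, r, x, q, c)
  "qrrxrqcxqc" → prefix "qrrx" already present; 6 new (r, q, c, x, q, c)
  "qrrddcqrcr" → prefix "qrr" already present; 7 new (d, d, c, q, r, c, r)
  "qcqcrqdqr" → prefix "q" already present; 8 new (c, q, c, r, q, d, q, r)
  "qrrddcdxc" → prefix "qrrddc" already present; 3 new (d, x, c)
  "qrrxr" → prefix "qrrxr" already present; 0 new (none)
  "qrrxrcdq" → prefix "qrrxr" already present; 3 new (c, d, q)
  "qrrxrqcxq" → prefix "qrrxrqcxq" already present; 0 new (none)
  "qrrx" → prefix "qrrx" already present; 0 new (none)
Total nodes = 6 + 6 + 7 + 8 + 3 + 0 + 3 + 0 + 0 = 33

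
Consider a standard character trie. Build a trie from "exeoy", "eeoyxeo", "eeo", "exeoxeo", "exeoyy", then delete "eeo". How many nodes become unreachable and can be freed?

0

A node on "eeo"'s path can go only if nothing else ends at it or branches off below it.
Every node on "eeo" is still needed (e.g. by "eeoyxeo"), so nothing is freed.
Nodes removed: 0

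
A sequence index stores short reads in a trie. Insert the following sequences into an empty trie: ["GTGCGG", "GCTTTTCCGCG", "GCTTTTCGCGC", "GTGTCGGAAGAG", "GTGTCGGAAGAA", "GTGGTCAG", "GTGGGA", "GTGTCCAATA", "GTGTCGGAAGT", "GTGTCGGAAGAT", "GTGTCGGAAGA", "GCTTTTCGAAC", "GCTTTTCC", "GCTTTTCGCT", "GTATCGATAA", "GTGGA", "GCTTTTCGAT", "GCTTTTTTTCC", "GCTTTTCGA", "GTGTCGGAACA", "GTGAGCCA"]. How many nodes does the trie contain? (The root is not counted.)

70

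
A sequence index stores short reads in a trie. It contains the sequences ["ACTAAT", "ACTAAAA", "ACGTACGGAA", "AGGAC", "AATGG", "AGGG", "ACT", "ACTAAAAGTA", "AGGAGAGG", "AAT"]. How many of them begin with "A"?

Filter for entries beginning with "A":
Words under "A": AAT, AATGG, ACGTACGGAA, ACT, ACTAAAA, ACTAAAAGTA, ACTAAT, AGGAC, AGGAGAGG, AGGG
Count: 10

10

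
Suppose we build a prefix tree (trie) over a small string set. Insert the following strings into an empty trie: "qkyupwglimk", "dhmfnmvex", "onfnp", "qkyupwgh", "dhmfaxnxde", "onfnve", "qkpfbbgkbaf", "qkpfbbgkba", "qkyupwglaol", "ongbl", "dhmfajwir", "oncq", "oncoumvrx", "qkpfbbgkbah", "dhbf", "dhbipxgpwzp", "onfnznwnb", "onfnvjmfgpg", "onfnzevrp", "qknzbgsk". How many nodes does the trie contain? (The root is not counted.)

Count nodes per top-level branch (shared prefixes stored once):
  'd'-branch (dhbf, dhbipxgpwzp, dhmfajwir, dhmfaxnxde, dhmfnmvex): 29 nodes
  'o'-branch (oncoumvrx, oncq, onfnp, onfnve, onfnvjmfgpg, onfnzevrp, onfnznwnb, ongbl): 33 nodes
  'q'-branch (qknzbgsk, qkpfbbgkba, qkpfbbgkbaf, qkpfbbgkbah, qkyupwgh, qkyupwglaol, qkyupwglimk): 31 nodes
Sum: 93

93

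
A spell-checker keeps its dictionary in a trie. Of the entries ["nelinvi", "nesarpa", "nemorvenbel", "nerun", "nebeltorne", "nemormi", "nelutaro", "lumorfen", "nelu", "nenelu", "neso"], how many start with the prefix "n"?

Filter for entries beginning with "n":
Matches: "nebeltorne", "nelinvi", "nelu", "nelutaro", "nemormi", "nemorvenbel", "nenelu", "nerun", "nesarpa", "neso"
Count: 10

10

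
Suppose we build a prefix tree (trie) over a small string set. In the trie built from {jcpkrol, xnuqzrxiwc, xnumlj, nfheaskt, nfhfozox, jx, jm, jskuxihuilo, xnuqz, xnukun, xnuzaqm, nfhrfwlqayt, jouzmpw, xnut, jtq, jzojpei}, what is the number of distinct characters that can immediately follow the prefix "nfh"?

3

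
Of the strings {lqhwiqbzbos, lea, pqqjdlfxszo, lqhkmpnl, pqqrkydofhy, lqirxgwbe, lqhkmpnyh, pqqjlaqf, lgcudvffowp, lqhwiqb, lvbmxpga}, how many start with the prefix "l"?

8

Walk to "l"; the words in its subtree are exactly those with that prefix.
Matches: "lea", "lgcudvffowp", "lqhkmpnl", "lqhkmpnyh", "lqhwiqb", "lqhwiqbzbos", "lqirxgwbe", "lvbmxpga"
Count: 8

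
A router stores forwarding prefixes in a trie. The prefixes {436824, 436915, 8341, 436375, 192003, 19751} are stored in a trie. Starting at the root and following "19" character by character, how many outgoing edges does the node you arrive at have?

2

The children of the "19" node are the distinct next characters among strings starting with "19".
Distinct next characters after "19": 2, 7.
That node has 2 child edges.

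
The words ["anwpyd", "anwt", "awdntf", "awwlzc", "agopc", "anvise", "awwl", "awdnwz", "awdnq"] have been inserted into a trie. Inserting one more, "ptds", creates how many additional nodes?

4

Nothing in the trie begins with "p"; the whole of "ptds" is new.
4 − 0 = 4 new nodes.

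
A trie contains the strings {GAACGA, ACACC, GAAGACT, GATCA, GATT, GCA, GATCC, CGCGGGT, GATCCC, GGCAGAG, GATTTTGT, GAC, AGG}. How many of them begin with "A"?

2

Walk to "A"; the words in its subtree are exactly those with that prefix.
Words under "A": ACACC, AGG
Count: 2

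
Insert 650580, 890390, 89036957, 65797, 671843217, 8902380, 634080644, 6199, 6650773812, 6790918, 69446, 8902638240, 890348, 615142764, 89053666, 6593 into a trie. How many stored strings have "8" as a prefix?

6

Walk to "8"; the words in its subtree are exactly those with that prefix.
Words under "8": 8902380, 8902638240, 890348, 89036957, 890390, 89053666
Count: 6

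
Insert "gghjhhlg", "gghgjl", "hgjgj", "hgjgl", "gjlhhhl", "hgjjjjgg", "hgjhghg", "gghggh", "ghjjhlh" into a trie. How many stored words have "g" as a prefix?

Walk to "g"; the words in its subtree are exactly those with that prefix.
Matches: "gghggh", "gghgjl", "gghjhhlg", "ghjjhlh", "gjlhhhl"
Count: 5

5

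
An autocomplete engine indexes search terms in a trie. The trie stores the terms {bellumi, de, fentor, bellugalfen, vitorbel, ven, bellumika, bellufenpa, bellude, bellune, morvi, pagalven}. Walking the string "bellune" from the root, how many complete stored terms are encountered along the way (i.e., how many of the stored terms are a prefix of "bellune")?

Traverse "bellune" character by character; count nodes along the way that are marked as word ends.
Prefixes of the query that are stored words: "bellune"
Count: 1

1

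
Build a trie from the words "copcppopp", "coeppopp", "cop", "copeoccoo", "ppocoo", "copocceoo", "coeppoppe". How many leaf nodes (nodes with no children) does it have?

5

Leaves are exactly the stored words that no other stored word extends.
Those words: "coeppoppe", "copcppopp", "copeoccoo", "copocceoo", "ppocoo"
Leaf count: 5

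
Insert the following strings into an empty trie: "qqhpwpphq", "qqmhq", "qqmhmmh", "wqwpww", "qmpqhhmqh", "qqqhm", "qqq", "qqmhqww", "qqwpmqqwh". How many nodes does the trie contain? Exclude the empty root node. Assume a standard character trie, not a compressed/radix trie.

41

For each word, the new-node count is its length minus the longest prefix already in the trie:
  "qqhpwpphq" → 9 new (q, q, h, p, w, p, p, h, q)
  "qqmhq" → prefix "qq" already present; 3 new (m, h, q)
  "qqmhmmh" → prefix "qqmh" already present; 3 new (m, m, h)
  "wqwpww" → 6 new (w, q, w, p, w, w)
  "qmpqhhmqh" → prefix "q" already present; 8 new (m, p, q, h, h, m, q, h)
  "qqqhm" → prefix "qq" already present; 3 new (q, h, m)
  "qqq" → prefix "qqq" already present; 0 new (none)
  "qqmhqww" → prefix "qqmhq" already present; 2 new (w, w)
  "qqwpmqqwh" → prefix "qq" already present; 7 new (w, p, m, q, q, w, h)
Total nodes = 9 + 3 + 3 + 6 + 8 + 3 + 0 + 2 + 7 = 41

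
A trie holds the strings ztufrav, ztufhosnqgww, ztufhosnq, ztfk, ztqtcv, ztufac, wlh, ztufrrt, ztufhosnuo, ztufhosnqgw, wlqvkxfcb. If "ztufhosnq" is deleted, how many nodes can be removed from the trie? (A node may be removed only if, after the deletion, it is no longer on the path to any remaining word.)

0

After clearing the end-marker at "ztufhosnq", prune upward until reaching a node still needed by another word.
Every node on "ztufhosnq" is still needed (e.g. by "ztufhosnqgww"), so nothing is freed.
Nodes removed: 0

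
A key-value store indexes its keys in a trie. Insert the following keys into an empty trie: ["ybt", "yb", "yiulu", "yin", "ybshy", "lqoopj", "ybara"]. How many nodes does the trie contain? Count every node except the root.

20

Insert word by word; a character creates a node only if that edge doesn't already exist:
  "ybt" → 3 new (y, b, t)
  "yb" → prefix "yb" already present; 0 new (none)
  "yiulu" → prefix "y" already present; 4 new (i, u, l, u)
  "yin" → prefix "yi" already present; 1 new (n)
  "ybshy" → prefix "yb" already present; 3 new (s, h, y)
  "lqoopj" → 6 new (l, q, o, o, p, j)
  "ybara" → prefix "yb" already present; 3 new (a, r, a)
Total nodes = 3 + 0 + 4 + 1 + 3 + 6 + 3 = 20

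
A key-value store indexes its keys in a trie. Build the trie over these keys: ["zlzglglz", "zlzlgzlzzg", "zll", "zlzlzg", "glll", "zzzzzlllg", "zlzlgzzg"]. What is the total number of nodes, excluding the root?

Count nodes per top-level branch (shared prefixes stored once):
  'g'-branch (glll): 4 nodes
  'z'-branch (zll, zlzglglz, zlzlgzlzzg, zlzlgzzg, zlzlzg, zzzzzlllg): 28 nodes
Sum: 32

32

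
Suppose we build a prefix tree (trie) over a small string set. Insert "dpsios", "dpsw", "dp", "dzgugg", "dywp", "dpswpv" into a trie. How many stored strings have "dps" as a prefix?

Walk to "dps"; the words in its subtree are exactly those with that prefix.
Matches: "dpsios", "dpsw", "dpswpv"
Count: 3

3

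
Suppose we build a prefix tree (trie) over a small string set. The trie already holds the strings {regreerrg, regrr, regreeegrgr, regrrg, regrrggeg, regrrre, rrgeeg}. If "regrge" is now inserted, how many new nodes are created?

"regr" is already a path in the trie; the remaining "ge" must be added.
So 6 − 4 = 2 new nodes.

2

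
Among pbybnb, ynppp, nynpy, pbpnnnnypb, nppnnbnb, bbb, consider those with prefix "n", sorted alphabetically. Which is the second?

DFS of the "n" subtree visits, in order: "nppnnbnb", "nynpy"
The 2nd is nynpy.

nynpy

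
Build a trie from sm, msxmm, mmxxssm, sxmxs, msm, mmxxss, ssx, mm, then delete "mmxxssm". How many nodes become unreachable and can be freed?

1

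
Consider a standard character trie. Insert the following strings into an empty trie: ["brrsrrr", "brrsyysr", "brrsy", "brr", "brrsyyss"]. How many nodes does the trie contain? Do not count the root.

12

For each word, the new-node count is its length minus the longest prefix already in the trie:
  "brrsrrr" → 7 new (b, r, r, s, r, r, r)
  "brrsyysr" → prefix "brrs" already present; 4 new (y, y, s, r)
  "brrsy" → prefix "brrsy" already present; 0 new (none)
  "brr" → prefix "brr" already present; 0 new (none)
  "brrsyyss" → prefix "brrsyys" already present; 1 new (s)
Total nodes = 7 + 4 + 0 + 0 + 1 = 12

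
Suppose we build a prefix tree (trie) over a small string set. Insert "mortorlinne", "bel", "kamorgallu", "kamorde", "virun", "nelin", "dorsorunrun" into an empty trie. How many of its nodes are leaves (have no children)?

7

Leaves are exactly the stored words that no other stored word extends.
Those words: "bel", "dorsorunrun", "kamorde", "kamorgallu", "mortorlinne", "nelin", "virun"
Leaf count: 7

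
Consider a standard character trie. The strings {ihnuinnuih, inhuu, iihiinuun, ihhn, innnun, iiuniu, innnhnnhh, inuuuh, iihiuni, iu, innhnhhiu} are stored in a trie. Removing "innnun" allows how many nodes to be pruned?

2

A node on "innnun"'s path can go only if nothing else ends at it or branches off below it.
The suffix "un" (2 nodes) is used only by "innnun"; the node for "innn" still has the child "h", so pruning stops there.
Nodes removed: 2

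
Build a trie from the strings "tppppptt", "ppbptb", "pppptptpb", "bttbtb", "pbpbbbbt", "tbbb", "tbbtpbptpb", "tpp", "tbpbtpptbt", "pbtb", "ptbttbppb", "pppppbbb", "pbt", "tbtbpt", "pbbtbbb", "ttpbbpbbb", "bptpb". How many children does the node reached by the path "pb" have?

3

Follow the path "pb" to its node, then look at its outgoing edges.
Distinct next characters after "pb": b, p, t.
That node has 3 child edges.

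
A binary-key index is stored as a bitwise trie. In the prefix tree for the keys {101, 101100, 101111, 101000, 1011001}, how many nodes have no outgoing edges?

3

A leaf is a node with no children — equivalently, the end of a word that is not a proper prefix of any other stored word.
Those words: "101000", "1011001", "101111"
Leaf count: 3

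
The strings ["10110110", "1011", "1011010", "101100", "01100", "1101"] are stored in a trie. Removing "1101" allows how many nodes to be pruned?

3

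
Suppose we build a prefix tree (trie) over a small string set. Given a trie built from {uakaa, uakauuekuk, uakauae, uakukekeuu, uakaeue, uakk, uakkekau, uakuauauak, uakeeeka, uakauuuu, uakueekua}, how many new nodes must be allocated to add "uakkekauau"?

Walking "uakkekauau" from the root, the first 8 characters ("uakkekau") follow existing edges; "a" is the first miss.
Each of the 2 remaining characters creates one node.

2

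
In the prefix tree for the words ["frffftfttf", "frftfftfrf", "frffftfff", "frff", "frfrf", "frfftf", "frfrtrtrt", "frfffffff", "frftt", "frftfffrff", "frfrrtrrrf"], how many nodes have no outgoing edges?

10

A leaf is a node with no children — equivalently, the end of a word that is not a proper prefix of any other stored word.
Those words: "frfffffff", "frffftfff", "frffftfttf", "frfftf", "frfrf", "frfrrtrrrf", "frfrtrtrt", "frftfffrff", "frftfftfrf", "frftt"
Leaf count: 10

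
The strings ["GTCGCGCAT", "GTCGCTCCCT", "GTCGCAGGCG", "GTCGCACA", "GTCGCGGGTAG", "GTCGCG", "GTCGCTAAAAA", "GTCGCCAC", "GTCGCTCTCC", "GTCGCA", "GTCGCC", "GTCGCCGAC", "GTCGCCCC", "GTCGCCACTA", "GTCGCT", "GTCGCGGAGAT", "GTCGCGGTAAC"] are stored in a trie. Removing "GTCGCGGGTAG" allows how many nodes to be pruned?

4

A node on "GTCGCGGGTAG"'s path can go only if nothing else ends at it or branches off below it.
The suffix "GTAG" (4 nodes) is used only by "GTCGCGGGTAG"; the node for "GTCGCGG" still has the child "A", so pruning stops there.
Nodes removed: 4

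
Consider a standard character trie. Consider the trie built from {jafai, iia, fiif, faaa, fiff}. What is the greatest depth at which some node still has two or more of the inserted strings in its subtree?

The deepest shared node is where two words last agree before diverging.
"fiff" and "fiif" agree on "fi" (2 characters) before diverging; nothing deeper is shared.
Longest shared-prefix length: 2

2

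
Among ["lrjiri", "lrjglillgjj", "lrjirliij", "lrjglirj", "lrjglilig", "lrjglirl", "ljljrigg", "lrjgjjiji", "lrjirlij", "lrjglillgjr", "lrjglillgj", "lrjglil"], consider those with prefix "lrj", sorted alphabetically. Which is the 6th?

Filter for "lrj…" and sort: "lrjgjjiji", "lrjglil", "lrjglilig", "lrjglillgj", "lrjglillgjj", "lrjglillgjr", "lrjglirj", "lrjglirl", "lrjiri", "lrjirliij", "lrjirlij"
Position 6: lrjglillgjr

lrjglillgjr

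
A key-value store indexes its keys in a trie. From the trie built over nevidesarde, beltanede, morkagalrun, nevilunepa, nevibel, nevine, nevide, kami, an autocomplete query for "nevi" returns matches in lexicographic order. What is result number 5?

Words with prefix "nevi", in lexicographic order: "nevibel", "nevide", "nevidesarde", "nevilunepa", "nevine"
The 5th is nevine.

nevine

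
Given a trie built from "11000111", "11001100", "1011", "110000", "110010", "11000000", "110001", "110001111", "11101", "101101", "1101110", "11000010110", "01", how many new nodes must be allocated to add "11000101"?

Walking "11000101" from the root, the first 6 characters ("110001") follow existing edges; "0" is the first miss.
New nodes needed: |"11000101"| − 6 = 8 − 6 = 2.

2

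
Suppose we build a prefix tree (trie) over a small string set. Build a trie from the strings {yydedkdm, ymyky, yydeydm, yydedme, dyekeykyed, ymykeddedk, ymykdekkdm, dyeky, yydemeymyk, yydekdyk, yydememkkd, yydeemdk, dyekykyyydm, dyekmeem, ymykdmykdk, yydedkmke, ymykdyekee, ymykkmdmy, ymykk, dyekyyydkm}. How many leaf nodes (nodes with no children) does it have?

18

A leaf is a node with no children — equivalently, the end of a word that is not a proper prefix of any other stored word.
Those words: "dyekeykyed", "dyekmeem", "dyekykyyydm", "dyekyyydkm", "ymykdekkdm", "ymykdmykdk", "ymykdyekee", "ymykeddedk", "ymykkmdmy", "ymyky", "yydedkdm", "yydedkmke", "yydedme", "yydeemdk", "yydekdyk", "yydememkkd", "yydemeymyk", "yydeydm"
Leaf count: 18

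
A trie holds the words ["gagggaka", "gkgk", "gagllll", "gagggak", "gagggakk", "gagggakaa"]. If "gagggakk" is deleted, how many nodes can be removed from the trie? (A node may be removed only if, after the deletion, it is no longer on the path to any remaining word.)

1

A node on "gagggakk"'s path can go only if nothing else ends at it or branches off below it.
The suffix "k" (1 node) is used only by "gagggakk"; the node for "gagggak" still has the child "a", so pruning stops there.
Nodes removed: 1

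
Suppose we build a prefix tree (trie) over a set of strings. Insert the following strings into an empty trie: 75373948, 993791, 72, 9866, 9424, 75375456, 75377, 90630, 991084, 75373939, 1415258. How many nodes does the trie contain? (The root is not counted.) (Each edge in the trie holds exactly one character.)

Count nodes per top-level branch (shared prefixes stored once):
  '1'-branch (1415258): 7 nodes
  '7'-branch (72, 75373939, 75373948, 75375456, 75377): 16 nodes
  '9'-branch (90630, 9424, 9866, 991084, 993791): 20 nodes
Sum: 43

43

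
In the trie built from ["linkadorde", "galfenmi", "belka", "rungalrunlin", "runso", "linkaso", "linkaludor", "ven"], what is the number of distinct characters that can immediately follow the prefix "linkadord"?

Walk "linkadord" from the root, arriving at one node.
Characters that immediately follow "linkadord" among the stored strings: {e}.
That node has 1 child edge.

1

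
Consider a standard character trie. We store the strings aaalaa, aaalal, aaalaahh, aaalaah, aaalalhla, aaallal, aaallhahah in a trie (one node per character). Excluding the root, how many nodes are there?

20

Count nodes per top-level branch (shared prefixes stored once):
  'a'-branch (aaalaa, aaalaah, aaalaahh, aaalal, aaalalhla, aaallal, aaallhahah): 20 nodes
Sum: 20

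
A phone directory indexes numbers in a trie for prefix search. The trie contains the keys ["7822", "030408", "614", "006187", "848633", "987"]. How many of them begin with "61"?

1

Filter for entries beginning with "61":
Words under "61": 614
Count: 1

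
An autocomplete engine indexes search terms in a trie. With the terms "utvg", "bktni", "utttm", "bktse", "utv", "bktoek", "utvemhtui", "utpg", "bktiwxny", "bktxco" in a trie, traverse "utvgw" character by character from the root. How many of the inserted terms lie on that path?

Walk "utvgw" from the root; an end-of-word marker is hit whenever a stored word is a prefix of "utvgw".
Prefixes of the query that are stored words: "utv", "utvg"
Count: 2

2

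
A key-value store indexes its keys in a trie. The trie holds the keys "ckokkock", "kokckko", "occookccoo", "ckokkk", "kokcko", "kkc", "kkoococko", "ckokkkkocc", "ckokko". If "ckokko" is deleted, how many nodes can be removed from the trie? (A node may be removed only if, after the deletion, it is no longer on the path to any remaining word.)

A node on "ckokko"'s path can go only if nothing else ends at it or branches off below it.
Every node on "ckokko" is still needed (e.g. by "ckokkock"), so nothing is freed.
Nodes removed: 0

0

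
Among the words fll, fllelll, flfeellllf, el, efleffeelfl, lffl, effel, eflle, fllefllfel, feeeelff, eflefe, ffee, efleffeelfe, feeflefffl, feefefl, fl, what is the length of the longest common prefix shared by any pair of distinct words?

10

Look for the deepest trie node that still has at least two words in its subtree.
e.g. "efleffeelfe" and "efleffeelfl" share the prefix "efleffeelf" of length 10; no pair shares a longer one.
Longest shared-prefix length: 10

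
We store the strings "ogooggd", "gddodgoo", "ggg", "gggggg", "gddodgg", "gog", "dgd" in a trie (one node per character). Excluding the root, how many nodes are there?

Trie structure (* marks end of a word):
(root)
├─ d
│  └─ g
│     └─ d *
├─ g
│  ├─ d
│  │  └─ d
│  │     └─ o
│  │        └─ d
│  │           └─ g
│  │              ├─ g *
│  │              └─ o
│  │                 └─ o *
│  ├─ g
│  │  └─ g *
│  │     └─ g
│  │        └─ g
│  │           └─ g *
│  └─ o
│     └─ g *
└─ o
   └─ g
      └─ o
         └─ o
            └─ g
               └─ g
                  └─ d *
Counting every labelled node above: 26.

26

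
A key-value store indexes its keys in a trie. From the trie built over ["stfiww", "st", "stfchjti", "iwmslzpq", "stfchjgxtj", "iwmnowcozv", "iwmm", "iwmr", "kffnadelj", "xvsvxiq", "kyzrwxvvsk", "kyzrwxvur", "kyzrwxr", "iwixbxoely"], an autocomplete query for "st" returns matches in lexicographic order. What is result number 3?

stfchjti

DFS of the "st" subtree visits, in order: "st", "stfchjgxtj", "stfchjti", "stfiww"
The 3rd is stfchjti.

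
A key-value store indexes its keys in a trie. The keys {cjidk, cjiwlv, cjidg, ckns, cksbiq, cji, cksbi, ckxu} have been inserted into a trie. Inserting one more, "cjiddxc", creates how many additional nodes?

3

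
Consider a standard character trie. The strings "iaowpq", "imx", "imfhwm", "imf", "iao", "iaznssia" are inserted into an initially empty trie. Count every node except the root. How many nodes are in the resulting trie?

Trace insertions, counting only characters that open a new branch:
  "iaowpq" → 6 new (i, a, o, w, p, q)
  "imx" → prefix "i" already present; 2 new (m, x)
  "imfhwm" → prefix "im" already present; 4 new (f, h, w, m)
  "imf" → prefix "imf" already present; 0 new (none)
  "iao" → prefix "iao" already present; 0 new (none)
  "iaznssia" → prefix "ia" already present; 6 new (z, n, s, s, i, a)
Total nodes = 6 + 2 + 4 + 0 + 0 + 6 = 18

18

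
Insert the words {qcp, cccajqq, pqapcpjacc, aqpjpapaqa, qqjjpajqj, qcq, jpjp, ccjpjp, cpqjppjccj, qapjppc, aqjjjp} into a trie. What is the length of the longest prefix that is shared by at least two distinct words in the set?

2

Equivalently: take the maximum, over all pairs, of their longest common prefix length.
"aqjjjp" and "aqpjpapaqa" agree on "aq" (2 characters) before diverging; nothing deeper is shared.
Longest shared-prefix length: 2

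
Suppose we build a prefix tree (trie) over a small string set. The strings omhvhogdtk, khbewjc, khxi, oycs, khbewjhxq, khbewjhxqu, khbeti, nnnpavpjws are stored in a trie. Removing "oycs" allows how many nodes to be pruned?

A node on "oycs"'s path can go only if nothing else ends at it or branches off below it.
The suffix "ycs" (3 nodes) is used only by "oycs"; the node for "o" still has the child "m", so pruning stops there.
Nodes removed: 3

3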